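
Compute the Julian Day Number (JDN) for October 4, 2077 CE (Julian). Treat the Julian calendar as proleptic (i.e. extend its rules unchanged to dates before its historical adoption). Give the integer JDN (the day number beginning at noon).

In the Gregorian calendar the same day is 17 October 2077.
JDN 2299161 is 15 October 1582 CE (Gregorian); the target day is +180798 days from there, so JDN = 2479959.

2479959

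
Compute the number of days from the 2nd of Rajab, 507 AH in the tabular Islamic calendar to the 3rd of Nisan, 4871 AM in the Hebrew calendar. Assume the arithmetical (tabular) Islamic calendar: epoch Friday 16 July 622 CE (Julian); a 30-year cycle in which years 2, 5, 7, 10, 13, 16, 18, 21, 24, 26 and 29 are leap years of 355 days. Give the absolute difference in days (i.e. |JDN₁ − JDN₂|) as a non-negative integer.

First date → JDN 2127928; second date → JDN 2126923.
The interval is |2127928 − 2126923| = 1005 days.

1005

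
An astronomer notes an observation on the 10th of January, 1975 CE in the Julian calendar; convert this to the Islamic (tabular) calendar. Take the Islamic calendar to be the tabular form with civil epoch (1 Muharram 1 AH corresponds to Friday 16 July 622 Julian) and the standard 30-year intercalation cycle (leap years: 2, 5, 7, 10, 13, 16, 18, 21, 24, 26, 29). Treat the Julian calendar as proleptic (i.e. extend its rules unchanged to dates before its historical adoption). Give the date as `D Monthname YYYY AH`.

Both dates share Julian Day Number 2442436; in the tabular Islamic calendar that is 10 Muharram 1395 AH.

10 Muharram 1395 AH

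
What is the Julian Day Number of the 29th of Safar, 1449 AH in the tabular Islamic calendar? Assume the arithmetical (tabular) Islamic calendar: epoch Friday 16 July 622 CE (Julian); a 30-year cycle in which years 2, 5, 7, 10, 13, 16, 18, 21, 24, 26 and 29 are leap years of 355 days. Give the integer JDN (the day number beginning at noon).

Equivalently 3 August 2027 (Gregorian).
JDN 2451545 is 1 January 2000 CE (Gregorian); the target day is +10076 days from there, so JDN = 2461621.

2461621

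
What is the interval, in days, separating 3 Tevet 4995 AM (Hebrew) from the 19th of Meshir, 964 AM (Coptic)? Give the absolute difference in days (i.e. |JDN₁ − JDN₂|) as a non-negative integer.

First date → JDN 2172106; second date → JDN 2176934.
The interval is |2172106 − 2176934| = 4828 days.

4828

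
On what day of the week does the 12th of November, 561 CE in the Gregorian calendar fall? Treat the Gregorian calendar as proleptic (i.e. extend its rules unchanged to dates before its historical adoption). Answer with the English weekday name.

Thursday

JDN 1926277 mod 7 = 3, and JDN 0 was a Monday, so this is a Thursday.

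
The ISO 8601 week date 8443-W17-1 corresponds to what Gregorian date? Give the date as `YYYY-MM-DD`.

8443-04-20

ISO week 1 of 8443 is the week containing the first Thursday of 8443.
Week 17, day 1 (Monday) lands on 8443-04-20.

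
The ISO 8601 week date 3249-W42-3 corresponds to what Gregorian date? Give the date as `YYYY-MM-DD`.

ISO week 1 of 3249 is the week containing the first Thursday of 3249.
Week 42, day 3 (Wednesday) lands on 3249-10-20.

3249-10-20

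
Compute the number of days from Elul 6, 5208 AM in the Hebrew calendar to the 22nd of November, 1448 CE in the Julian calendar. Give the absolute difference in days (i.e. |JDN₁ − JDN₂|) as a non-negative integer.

107

JDN of the first date = 2250159.
JDN of the second date = 2250266.
|2250266 − 2250159| = 107.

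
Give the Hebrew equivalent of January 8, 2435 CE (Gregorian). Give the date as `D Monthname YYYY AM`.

7 Tevet 6195 AM

Both dates share Julian Day Number 2610433; in the Hebrew calendar that is 7 Tevet 6195 AM.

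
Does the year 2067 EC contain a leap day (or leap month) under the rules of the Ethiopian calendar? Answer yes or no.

2067 mod 4 = 3; in the Ethiopian calendar a year is leap when year mod 4 = 3, so it is a leap year.

yes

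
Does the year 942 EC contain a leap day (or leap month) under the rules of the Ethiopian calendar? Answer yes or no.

no

942 mod 4 = 2; in the Ethiopian calendar a year is leap when year mod 4 = 3, so it is a common year.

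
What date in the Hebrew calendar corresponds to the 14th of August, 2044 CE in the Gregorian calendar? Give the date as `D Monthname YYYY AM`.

21 Av 5804 AM

Both dates share Julian Day Number 2467842; in the Hebrew calendar that is 21 Av 5804 AM.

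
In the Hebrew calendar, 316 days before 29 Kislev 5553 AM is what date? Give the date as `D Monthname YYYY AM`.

The starting date is JDN 2375923; 2375923 − 316 = 2375607.
JDN 2375607 corresponds to 9 Shevat 5552 AM.

9 Shevat 5552 AM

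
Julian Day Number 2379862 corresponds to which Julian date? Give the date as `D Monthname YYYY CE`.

16 September 1803 CE

JDN 2379862 is 28 September 1803 in the Gregorian calendar.
In the Julian calendar that day is 16 September 1803 CE.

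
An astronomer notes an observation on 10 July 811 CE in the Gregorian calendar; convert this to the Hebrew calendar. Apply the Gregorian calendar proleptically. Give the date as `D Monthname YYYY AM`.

11 Tammuz 4571 AM

Both dates share Julian Day Number 2017462; in the Hebrew calendar that is 11 Tammuz 4571 AM.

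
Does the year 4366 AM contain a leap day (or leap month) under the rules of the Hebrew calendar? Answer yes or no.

Hebrew year 4366 is year 15 of its 19-year Metonic cycle; leap years are at positions 3, 6, 8, 11, 14, 17, 19, so it is a common year (12 months).

no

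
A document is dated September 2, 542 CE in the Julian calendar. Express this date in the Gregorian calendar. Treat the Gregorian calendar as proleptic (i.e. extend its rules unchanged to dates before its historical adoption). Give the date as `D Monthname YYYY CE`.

4 September 542 CE

For dates in this range the Gregorian date is 2 days ahead of the Julian.
2 September 542 Julian + 2 days → 4 September 542 Gregorian.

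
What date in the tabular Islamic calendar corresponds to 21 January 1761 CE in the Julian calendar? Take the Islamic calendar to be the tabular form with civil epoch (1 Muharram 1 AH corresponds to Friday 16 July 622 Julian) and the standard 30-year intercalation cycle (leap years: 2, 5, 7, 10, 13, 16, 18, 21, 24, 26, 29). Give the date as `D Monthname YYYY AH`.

25 Jumada al-Thani 1174 AH

The source date corresponds to 1 February 1761 in the Gregorian calendar (JDN 2364284).
That day falls on 25 Jumada al-Thani 1174 AH in the tabular Islamic calendar.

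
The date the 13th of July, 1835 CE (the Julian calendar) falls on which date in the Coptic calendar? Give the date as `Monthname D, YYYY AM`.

Epip 19, 1551 AM

Both dates share Julian Day Number 2391485; in the Coptic calendar that is 19 Epip 1551 AM.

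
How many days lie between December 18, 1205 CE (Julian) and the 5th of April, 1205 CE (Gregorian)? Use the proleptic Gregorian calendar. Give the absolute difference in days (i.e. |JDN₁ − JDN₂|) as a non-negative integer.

JDN of the first date = 2161536.
JDN of the second date = 2161272.
|2161272 − 2161536| = 264.

264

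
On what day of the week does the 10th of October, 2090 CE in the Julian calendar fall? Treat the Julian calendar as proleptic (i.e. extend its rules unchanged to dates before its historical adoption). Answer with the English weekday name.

This is JDN 2484713 (23 October 2090 Gregorian).
JDN 2484713 mod 7 = 0, and JDN 0 was a Monday, so this is a Monday.

Monday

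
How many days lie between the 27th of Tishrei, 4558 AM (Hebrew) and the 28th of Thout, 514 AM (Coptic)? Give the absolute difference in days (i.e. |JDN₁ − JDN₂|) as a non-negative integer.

2

JDN of the first date = 2012428.
JDN of the second date = 2012430.
|2012430 − 2012428| = 2.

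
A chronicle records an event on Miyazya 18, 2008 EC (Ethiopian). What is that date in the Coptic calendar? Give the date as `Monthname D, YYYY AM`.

The source date corresponds to 26 April 2016 in the Gregorian calendar (JDN 2457505).
That day falls on 18 Parmouti 1732 AM in the Coptic calendar.

Parmouti 18, 1732 AM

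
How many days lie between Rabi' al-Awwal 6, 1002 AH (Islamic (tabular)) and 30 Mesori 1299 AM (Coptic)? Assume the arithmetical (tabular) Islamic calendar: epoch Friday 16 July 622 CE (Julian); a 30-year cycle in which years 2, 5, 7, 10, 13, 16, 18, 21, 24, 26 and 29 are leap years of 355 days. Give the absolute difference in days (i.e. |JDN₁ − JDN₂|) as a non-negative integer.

3742

JDN of the first date = 2303225.
JDN of the second date = 2299483.
|2299483 − 2303225| = 3742.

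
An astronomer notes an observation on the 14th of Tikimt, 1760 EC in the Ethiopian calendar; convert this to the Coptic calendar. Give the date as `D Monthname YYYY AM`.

14 Paopi 1484 AM

Julian Day Number of the source date = 2366739.
Converting JDN 2366739 to the Coptic calendar gives 14 Paopi 1484 AM.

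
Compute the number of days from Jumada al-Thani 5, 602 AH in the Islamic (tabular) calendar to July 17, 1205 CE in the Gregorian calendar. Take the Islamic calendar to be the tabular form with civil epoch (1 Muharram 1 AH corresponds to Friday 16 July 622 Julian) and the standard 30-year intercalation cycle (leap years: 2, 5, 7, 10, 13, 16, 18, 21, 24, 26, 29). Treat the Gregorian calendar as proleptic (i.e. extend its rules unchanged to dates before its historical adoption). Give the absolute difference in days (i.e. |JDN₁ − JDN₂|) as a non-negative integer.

191

JDN of the first date = 2161566.
JDN of the second date = 2161375.
|2161375 − 2161566| = 191.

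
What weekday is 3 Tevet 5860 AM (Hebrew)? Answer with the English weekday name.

Tuesday

Equivalently 15 December 2099 Gregorian, JDN 2488053.
2488053 ≡ 1 (mod 7); counting from Monday = 0 gives Tuesday.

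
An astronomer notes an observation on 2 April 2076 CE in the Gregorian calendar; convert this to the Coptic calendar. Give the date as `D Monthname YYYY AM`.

24 Paremhat 1792 AM

Julian Day Number of the source date = 2479396.
Converting JDN 2479396 to the Coptic calendar gives 24 Paremhat 1792 AM.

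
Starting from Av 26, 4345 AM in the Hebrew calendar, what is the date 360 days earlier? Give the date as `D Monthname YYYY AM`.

21 Av 4344 AM

The starting date is JDN 1934939; 1934939 − 360 = 1934579.
JDN 1934579 corresponds to 21 Av 4344 AM.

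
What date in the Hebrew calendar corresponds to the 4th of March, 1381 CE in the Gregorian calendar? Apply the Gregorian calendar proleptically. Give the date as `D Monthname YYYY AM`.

30 Adar I 5141 AM

Both dates share Julian Day Number 2225523; in the Hebrew calendar that is 30 Adar I 5141 AM.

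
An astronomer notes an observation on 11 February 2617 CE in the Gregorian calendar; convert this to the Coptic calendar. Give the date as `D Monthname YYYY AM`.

29 Tobi 2333 AM

Julian Day Number of the source date = 2676941.
Converting JDN 2676941 to the Coptic calendar gives 29 Tobi 2333 AM.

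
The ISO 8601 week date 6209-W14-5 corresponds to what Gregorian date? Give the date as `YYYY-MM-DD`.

ISO week 1 of 6209 is the week containing the first Thursday of 6209.
Week 14, day 5 (Friday) lands on 6209-04-07.

6209-04-07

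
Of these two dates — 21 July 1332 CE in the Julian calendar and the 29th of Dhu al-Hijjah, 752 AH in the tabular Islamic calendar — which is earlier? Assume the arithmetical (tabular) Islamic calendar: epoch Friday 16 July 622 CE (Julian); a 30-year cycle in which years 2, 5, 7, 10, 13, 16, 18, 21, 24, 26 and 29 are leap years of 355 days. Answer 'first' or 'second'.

first

First date → JDN 2207773; second date → JDN 2214922.
JDN 2207773 < JDN 2214922, so the first date is earlier.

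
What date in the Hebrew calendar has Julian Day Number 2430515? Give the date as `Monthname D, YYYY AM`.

Sivan 19, 5702 AM

JDN 2430515 is 4 June 1942 in the Gregorian calendar.
In the Hebrew calendar that day is Sivan 19, 5702 AM.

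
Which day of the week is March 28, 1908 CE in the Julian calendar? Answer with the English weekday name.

Friday

In the Gregorian calendar this is 10 April 1908 (JDN 2418042).
2418042 ≡ 4 (mod 7); counting from Monday = 0 gives Friday.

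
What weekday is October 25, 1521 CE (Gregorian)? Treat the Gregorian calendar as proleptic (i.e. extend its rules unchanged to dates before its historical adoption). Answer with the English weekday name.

Tuesday

Since JDN mod 7 = 1 (0 = Monday), the day is Tuesday.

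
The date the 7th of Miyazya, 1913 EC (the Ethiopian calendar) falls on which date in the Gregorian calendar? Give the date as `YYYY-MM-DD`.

1921-04-15

Julian Day Number of the source date = 2422795.
Converting JDN 2422795 to the Gregorian calendar gives 15 April 1921 CE.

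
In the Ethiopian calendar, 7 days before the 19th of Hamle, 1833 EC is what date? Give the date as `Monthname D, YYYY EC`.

The starting date is JDN 2393677; 2393677 − 7 = 2393670.
JDN 2393670 corresponds to Hamle 12, 1833 EC.

Hamle 12, 1833 EC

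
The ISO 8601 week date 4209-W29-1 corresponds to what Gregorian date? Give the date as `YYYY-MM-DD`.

4209-07-17

ISO week 1 of 4209 is the week containing the first Thursday of 4209.
Week 29, day 1 (Monday) lands on 4209-07-17.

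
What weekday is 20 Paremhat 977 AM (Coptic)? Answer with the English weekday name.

Wednesday

This is JDN 2181713 (23 March 1261 Gregorian).
Since JDN mod 7 = 2 (0 = Monday), the day is Wednesday.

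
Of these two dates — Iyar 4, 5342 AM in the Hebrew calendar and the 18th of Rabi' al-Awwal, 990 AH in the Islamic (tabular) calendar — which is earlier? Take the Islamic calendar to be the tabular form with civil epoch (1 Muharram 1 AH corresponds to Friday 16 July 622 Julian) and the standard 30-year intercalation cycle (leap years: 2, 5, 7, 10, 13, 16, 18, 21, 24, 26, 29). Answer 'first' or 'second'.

The two dates have Julian Day Numbers 2298999 and 2298985 respectively.
Since 2298985 < 2298999, the second date comes first.

second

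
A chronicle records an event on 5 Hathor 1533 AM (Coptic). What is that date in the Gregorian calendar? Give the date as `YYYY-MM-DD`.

Julian Day Number of the source date = 2384657.
Converting JDN 2384657 to the Gregorian calendar gives 13 November 1816 CE.

1816-11-13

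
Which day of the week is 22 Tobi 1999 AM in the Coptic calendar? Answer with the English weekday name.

Thursday

This is JDN 2554940 (1 February 2283 Gregorian).
JDN 2554940 mod 7 = 3, and JDN 0 was a Monday, so this is a Thursday.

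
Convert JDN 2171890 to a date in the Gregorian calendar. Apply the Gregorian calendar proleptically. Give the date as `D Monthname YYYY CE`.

Counting from JDN 2299161 = 15 Oct 1582 gives an offset of -127271 days.

1 May 1234 CE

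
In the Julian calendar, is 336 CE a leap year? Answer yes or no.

336 mod 4 = 0, so it is a leap year in the Julian calendar.

yes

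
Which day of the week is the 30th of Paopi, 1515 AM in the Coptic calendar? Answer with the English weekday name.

Wednesday

This is JDN 2378077 (7 November 1798 Gregorian).
Since JDN mod 7 = 2 (0 = Monday), the day is Wednesday.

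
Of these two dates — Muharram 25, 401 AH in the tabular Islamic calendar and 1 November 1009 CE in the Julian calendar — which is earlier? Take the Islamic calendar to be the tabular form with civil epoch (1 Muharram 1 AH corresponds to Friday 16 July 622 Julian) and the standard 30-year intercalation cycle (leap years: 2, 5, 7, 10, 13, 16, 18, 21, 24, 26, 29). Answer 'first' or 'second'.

First date → JDN 2090211; second date → JDN 2089900.
JDN 2089900 < JDN 2090211, so the second date is earlier.

second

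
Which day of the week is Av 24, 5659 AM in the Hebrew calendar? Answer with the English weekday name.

Equivalently 31 July 1899 Gregorian, JDN 2414867.
2414867 ≡ 0 (mod 7); counting from Monday = 0 gives Monday.

Monday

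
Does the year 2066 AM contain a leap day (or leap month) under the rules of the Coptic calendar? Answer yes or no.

no

2066 mod 4 = 2; in the Coptic calendar a year is leap when year mod 4 = 3, so it is a common year.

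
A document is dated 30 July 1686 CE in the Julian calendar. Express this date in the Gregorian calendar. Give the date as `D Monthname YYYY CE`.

For dates in this range the Gregorian date is 10 days ahead of the Julian.
30 July 1686 Julian + 10 days → 9 August 1686 Gregorian.

9 August 1686 CE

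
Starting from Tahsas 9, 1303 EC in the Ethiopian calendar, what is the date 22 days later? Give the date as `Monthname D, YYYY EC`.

Tir 1, 1303 EC

Counting 22 days forward from JDN 2199874 reaches JDN 2199896, which is Tir 1, 1303 EC.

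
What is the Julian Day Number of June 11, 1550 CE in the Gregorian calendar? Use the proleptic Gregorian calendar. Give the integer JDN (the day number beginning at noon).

JDN 2400001 is 17 November 1858 CE (Gregorian), MJD 0; the target day is −112654 days from there, so JDN = 2287347.

2287347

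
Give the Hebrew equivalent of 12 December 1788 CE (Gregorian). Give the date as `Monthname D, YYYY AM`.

Both dates share Julian Day Number 2374460; in the Hebrew calendar that is 13 Kislev 5549 AM.

Kislev 13, 5549 AM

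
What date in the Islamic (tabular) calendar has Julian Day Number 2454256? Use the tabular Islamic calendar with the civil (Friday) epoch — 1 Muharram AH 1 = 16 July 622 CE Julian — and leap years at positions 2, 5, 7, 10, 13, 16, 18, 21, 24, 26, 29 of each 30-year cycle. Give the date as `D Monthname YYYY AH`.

18 Jumada al-Awwal 1428 AH

JDN 2454256 is 4 June 2007 in the Gregorian calendar.
In the tabular Islamic calendar that day is 18 Jumada al-Awwal 1428 AH.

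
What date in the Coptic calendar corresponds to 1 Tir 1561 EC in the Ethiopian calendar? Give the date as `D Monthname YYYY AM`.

1 Tobi 1285 AM

The source date corresponds to 6 January 1569 in the proleptic Gregorian calendar (JDN 2294131).
That day falls on 1 Tobi 1285 AM in the Coptic calendar.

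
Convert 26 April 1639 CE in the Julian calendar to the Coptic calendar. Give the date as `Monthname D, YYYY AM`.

Both dates share Julian Day Number 2319818; in the Coptic calendar that is 1 Pashons 1355 AM.

Pashons 1, 1355 AM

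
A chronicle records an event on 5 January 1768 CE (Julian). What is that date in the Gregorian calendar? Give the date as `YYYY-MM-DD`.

1768-01-16

At this point the Julian calendar is 11 days behind the Gregorian.
5 January 1768 Julian + 11 days → 16 January 1768 Gregorian.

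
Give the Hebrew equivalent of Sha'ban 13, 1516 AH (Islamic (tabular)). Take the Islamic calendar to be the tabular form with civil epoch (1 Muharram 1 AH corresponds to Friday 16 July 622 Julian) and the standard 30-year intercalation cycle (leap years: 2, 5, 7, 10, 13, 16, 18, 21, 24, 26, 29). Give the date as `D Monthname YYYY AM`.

13 Tevet 5853 AM

Both dates share Julian Day Number 2485524; in the Hebrew calendar that is 13 Tevet 5853 AM.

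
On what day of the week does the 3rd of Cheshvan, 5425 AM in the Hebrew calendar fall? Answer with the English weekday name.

This is JDN 2329119 (22 October 1664 Gregorian).
2329119 ≡ 2 (mod 7); counting from Monday = 0 gives Wednesday.

Wednesday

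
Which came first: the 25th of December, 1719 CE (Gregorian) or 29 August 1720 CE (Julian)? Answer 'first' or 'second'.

first

Converting both to JDN: 2349270 vs 2349529; the smaller is the first.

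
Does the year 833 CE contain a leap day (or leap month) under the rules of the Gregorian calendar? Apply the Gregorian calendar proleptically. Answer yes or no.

833 is not divisible by 4, so it is a common year.

no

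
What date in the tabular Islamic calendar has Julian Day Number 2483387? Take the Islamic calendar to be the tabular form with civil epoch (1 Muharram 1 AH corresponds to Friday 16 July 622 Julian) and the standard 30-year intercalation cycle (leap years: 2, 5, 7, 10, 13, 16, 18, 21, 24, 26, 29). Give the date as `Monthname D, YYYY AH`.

Sha'ban 2, 1510 AH

The Gregorian equivalent of JDN 2483387 is 7 March 2087.
In the tabular Islamic calendar that day is Sha'ban 2, 1510 AH.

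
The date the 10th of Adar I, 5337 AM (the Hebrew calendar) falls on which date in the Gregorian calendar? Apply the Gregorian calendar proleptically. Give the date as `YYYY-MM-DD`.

1577-02-07

Both dates share Julian Day Number 2297085; in the Gregorian calendar that is 7 February 1577 CE.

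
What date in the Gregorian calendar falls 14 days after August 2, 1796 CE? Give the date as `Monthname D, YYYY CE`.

August 16, 1796 CE

JDN of August 2, 1796 CE = 2377250.
2377250 + 14 = 2377264.
JDN 2377264 in the Gregorian calendar is August 16, 1796 CE.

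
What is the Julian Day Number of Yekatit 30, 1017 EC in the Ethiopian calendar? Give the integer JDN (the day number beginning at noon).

In the proleptic Gregorian calendar the same day is 2 March 1025.
JDN 2400001 is 17 November 1858 CE (Gregorian), MJD 0; the target day is −304507 days from there, so JDN = 2095494.

2095494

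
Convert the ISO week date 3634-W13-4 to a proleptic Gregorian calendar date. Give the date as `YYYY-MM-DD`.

3634-03-30

ISO week 1 of 3634 is the week containing the first Thursday of 3634.
Week 13, day 4 (Thursday) lands on 3634-03-30.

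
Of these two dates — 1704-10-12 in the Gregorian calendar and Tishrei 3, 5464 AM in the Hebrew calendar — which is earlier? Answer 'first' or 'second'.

second

First date → JDN 2343718; second date → JDN 2343323.
JDN 2343323 < JDN 2343718, so the second date is earlier.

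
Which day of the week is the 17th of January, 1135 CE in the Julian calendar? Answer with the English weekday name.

Equivalently 24 January 1135 Gregorian, JDN 2135633.
JDN 2135633 mod 7 = 3, and JDN 0 was a Monday, so this is a Thursday.

Thursday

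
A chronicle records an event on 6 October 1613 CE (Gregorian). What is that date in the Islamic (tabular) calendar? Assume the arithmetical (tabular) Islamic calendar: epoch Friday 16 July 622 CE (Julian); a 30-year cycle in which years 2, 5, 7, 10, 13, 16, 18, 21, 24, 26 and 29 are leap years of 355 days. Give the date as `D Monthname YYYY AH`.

21 Sha'ban 1022 AH

Both dates share Julian Day Number 2310475; in the tabular Islamic calendar that is 21 Sha'ban 1022 AH.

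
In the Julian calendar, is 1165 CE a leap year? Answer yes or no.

no

1165 mod 4 = 1, so it is a common year in the Julian calendar.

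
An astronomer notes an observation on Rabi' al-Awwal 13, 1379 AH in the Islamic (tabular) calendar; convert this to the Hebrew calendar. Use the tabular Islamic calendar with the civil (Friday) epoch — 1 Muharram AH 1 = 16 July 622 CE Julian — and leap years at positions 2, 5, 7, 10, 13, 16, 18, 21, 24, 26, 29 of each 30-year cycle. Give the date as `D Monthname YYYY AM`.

Julian Day Number of the source date = 2436828.
Converting JDN 2436828 to the Hebrew calendar gives 13 Elul 5719 AM.

13 Elul 5719 AM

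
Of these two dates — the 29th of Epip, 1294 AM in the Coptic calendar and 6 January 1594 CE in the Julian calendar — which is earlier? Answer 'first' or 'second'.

Converting both to JDN: 2297626 vs 2303272; the smaller is the first.

first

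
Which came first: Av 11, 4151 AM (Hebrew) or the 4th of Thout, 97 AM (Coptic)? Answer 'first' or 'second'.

First date → JDN 1864079; second date → JDN 1860097.
JDN 1860097 < JDN 1864079, so the second date is earlier.

second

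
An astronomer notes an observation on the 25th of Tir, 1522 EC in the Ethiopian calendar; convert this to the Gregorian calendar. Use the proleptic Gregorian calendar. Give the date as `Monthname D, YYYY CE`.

January 30, 1530 CE

Julian Day Number of the source date = 2279910.
Converting JDN 2279910 to the Gregorian calendar gives 30 January 1530 CE.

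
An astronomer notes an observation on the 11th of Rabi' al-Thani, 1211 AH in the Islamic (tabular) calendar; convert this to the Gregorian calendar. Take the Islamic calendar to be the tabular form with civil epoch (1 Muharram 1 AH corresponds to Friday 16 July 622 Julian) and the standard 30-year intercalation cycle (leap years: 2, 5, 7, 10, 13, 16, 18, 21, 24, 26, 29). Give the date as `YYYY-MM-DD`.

1796-10-14

Julian Day Number of the source date = 2377323.
Converting JDN 2377323 to the Gregorian calendar gives 14 October 1796 CE.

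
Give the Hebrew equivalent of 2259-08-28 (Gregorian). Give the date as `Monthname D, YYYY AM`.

Both dates share Julian Day Number 2546382; in the Hebrew calendar that is 8 Elul 6019 AM.

Elul 8, 6019 AM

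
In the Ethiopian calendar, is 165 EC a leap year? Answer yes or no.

165 mod 4 = 1; in the Ethiopian calendar a year is leap when year mod 4 = 3, so it is a common year.

no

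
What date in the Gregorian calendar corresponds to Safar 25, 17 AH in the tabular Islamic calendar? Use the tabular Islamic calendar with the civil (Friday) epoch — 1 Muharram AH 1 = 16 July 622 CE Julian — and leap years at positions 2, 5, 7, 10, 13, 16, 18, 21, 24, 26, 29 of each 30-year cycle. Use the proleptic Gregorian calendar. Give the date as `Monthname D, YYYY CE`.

Julian Day Number of the source date = 1954164.
Converting JDN 1954164 to the Gregorian calendar gives 21 March 638 CE.

March 21, 638 CE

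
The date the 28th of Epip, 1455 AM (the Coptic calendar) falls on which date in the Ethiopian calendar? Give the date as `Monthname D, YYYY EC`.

The source date corresponds to 2 August 1739 in the Gregorian calendar (JDN 2356430).
That day falls on 28 Hamle 1731 EC in the Ethiopian calendar.

Hamle 28, 1731 EC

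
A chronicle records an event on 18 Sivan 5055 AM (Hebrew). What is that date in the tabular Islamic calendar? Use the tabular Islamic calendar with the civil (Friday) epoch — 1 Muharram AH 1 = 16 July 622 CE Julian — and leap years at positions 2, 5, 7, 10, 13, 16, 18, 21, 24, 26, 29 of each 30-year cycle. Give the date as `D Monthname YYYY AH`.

The source date corresponds to 10 June 1295 in the proleptic Gregorian calendar (JDN 2194210).
That day falls on 18 Rajab 694 AH in the tabular Islamic calendar.

18 Rajab 694 AH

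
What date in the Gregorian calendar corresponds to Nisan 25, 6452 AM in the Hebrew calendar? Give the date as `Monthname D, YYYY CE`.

Julian Day Number of the source date = 2704416.
Converting JDN 2704416 to the Gregorian calendar gives 3 May 2692 CE.

May 3, 2692 CE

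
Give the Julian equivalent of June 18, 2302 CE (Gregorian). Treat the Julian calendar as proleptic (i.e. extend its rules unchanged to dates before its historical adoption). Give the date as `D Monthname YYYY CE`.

For dates in this range the Gregorian date is 16 days ahead of the Julian.
18 June 2302 Gregorian − 16 days → 2 June 2302 Julian.

2 June 2302 CE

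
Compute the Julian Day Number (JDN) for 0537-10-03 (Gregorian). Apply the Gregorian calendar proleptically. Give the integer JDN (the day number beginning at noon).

JDN 2299161 is 15 October 1582 CE (Gregorian); the target day is −381690 days from there, so JDN = 1917471.

1917471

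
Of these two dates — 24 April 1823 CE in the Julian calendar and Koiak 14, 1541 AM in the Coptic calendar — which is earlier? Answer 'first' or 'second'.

The two dates have Julian Day Numbers 2387022 and 2387618 respectively.
Since 2387022 < 2387618, the first date comes first.

first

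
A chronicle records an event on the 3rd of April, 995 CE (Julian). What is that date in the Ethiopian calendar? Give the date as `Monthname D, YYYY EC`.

The source date corresponds to 8 April 995 in the proleptic Gregorian calendar (JDN 2084574).
That day falls on 8 Miyazya 987 EC in the Ethiopian calendar.

Miyazya 8, 987 EC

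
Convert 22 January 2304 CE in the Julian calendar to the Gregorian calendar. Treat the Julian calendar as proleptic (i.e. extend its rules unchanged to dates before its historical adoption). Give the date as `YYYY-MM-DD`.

2304-02-07

For dates in this range the Gregorian date is 16 days ahead of the Julian.
22 January 2304 Julian + 16 days → 7 February 2304 Gregorian.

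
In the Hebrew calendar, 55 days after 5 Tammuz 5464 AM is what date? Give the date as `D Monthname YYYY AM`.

1 Elul 5464 AM

Counting 55 days forward from JDN 2343621 reaches JDN 2343676, which is 1 Elul 5464 AM.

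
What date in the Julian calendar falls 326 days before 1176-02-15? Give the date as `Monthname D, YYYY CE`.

March 26, 1175 CE

JDN of 1176-02-15 = 2150637.
2150637 − 326 = 2150311.
JDN 2150311 in the Julian calendar is March 26, 1175 CE.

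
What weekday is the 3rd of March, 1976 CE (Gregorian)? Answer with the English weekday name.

Wednesday

2442841 ≡ 2 (mod 7); counting from Monday = 0 gives Wednesday.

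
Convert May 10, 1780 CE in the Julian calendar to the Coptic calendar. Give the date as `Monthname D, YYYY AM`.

Pashons 15, 1496 AM

Julian Day Number of the source date = 2371333.
Converting JDN 2371333 to the Coptic calendar gives 15 Pashons 1496 AM.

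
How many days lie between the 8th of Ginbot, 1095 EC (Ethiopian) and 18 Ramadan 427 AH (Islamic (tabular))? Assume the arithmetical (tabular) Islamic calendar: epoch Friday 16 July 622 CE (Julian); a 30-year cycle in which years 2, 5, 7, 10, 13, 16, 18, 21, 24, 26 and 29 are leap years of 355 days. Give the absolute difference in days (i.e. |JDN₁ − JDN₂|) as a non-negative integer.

First date → JDN 2124051; second date → JDN 2099653.
The interval is |2124051 − 2099653| = 24398 days.

24398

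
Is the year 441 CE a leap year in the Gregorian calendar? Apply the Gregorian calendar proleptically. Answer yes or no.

441 is not divisible by 4, so it is a common year.

no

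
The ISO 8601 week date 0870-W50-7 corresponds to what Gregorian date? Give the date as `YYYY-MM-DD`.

0870-12-14

ISO week 1 of 870 is the week containing the first Thursday of 870.
Week 50, day 7 (Sunday) lands on 0870-12-14.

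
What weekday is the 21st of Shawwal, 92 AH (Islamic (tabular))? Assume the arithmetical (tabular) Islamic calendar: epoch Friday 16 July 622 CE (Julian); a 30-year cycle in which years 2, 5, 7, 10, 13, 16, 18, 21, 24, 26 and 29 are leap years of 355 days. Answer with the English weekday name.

Tuesday

Equivalently 15 August 711 Gregorian, JDN 1980973.
1980973 ≡ 1 (mod 7); counting from Monday = 0 gives Tuesday.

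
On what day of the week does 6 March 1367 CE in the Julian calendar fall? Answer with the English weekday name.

In the proleptic Gregorian calendar this is 14 March 1367 (JDN 2220419).
Since JDN mod 7 = 5 (0 = Monday), the day is Saturday.

Saturday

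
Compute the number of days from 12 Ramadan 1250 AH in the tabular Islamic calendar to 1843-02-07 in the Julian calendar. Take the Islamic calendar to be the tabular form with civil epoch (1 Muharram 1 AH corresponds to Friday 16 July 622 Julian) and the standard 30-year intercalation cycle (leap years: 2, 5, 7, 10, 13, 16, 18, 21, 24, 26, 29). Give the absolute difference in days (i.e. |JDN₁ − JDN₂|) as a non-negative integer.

2960

First date → JDN 2391291; second date → JDN 2394251.
The interval is |2391291 − 2394251| = 2960 days.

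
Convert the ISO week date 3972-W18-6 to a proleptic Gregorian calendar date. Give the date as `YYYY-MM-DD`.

ISO week 1 of 3972 is the week containing the first Thursday of 3972.
Week 18, day 6 (Saturday) lands on 3972-05-06.

3972-05-06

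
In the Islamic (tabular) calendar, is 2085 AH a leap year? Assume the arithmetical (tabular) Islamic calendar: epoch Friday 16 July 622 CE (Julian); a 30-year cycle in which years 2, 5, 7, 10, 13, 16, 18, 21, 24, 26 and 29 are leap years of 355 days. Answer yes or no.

Year 2085 AH is year 15 of its 30-year cycle; leap positions are 2, 5, 7, 10, 13, 16, 18, 21, 24, 26, 29, so it is a common year (354 days).

no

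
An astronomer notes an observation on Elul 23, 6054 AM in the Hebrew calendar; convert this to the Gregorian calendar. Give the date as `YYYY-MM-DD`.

2294-09-15

Both dates share Julian Day Number 2559184; in the Gregorian calendar that is 15 September 2294 CE.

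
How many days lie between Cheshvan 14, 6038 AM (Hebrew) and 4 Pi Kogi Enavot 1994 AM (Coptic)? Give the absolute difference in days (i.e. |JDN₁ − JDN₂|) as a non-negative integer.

First date → JDN 2553032; second date → JDN 2553336.
The interval is |2553032 − 2553336| = 304 days.

304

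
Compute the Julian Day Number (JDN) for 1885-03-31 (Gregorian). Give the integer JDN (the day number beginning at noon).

2409632

JDN 2451545 is 1 January 2000 CE (Gregorian); the target day is −41913 days from there, so JDN = 2409632.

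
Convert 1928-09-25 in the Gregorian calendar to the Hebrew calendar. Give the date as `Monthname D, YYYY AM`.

Both dates share Julian Day Number 2425515; in the Hebrew calendar that is 11 Tishrei 5689 AM.

Tishrei 11, 5689 AM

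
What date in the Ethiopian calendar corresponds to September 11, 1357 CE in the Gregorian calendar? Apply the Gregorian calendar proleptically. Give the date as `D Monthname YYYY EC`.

Both dates share Julian Day Number 2216948; in the Ethiopian calendar that is 6 Meskerem 1350 EC.

6 Meskerem 1350 EC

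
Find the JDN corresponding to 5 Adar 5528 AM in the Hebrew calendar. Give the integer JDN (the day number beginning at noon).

In the Gregorian calendar the same day is 23 February 1768.
JDN 2400001 is 17 November 1858 CE (Gregorian), MJD 0; the target day is −33139 days from there, so JDN = 2366862.

2366862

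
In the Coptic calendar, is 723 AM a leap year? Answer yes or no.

yes

723 mod 4 = 3; in the Coptic calendar a year is leap when year mod 4 = 3, so it is a leap year.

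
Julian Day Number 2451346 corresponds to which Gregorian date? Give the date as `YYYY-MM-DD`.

1999-06-16

Counting from JDN 2299161 = 15 Oct 1582 gives an offset of 152185 days.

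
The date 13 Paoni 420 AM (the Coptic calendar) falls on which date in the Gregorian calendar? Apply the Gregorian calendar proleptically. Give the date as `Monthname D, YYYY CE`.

Both dates share Julian Day Number 1978352; in the Gregorian calendar that is 11 June 704 CE.

June 11, 704 CE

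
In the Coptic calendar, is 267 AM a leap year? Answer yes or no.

yes

267 mod 4 = 3; in the Coptic calendar a year is leap when year mod 4 = 3, so it is a leap year.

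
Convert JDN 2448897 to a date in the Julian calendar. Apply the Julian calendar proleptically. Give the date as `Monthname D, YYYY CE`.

The Gregorian equivalent of JDN 2448897 is 1 October 1992.
In the Julian calendar that day is September 18, 1992 CE.

September 18, 1992 CE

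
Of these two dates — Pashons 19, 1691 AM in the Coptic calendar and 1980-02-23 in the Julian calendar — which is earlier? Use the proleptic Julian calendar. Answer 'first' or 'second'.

First date → JDN 2442560; second date → JDN 2444306.
JDN 2442560 < JDN 2444306, so the first date is earlier.

first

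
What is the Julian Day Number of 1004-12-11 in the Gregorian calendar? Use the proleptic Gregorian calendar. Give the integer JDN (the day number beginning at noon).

2088108

JDN 2400001 is 17 November 1858 CE (Gregorian), MJD 0; the target day is −311893 days from there, so JDN = 2088108.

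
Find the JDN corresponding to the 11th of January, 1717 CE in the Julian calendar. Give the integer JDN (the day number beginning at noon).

Equivalently 22 January 1717 (Gregorian).
JDN 2400001 is 17 November 1858 CE (Gregorian), MJD 0; the target day is −51798 days from there, so JDN = 2348203.

2348203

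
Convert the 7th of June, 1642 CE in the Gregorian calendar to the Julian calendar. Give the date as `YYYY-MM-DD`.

1642-05-28

The Julian–Gregorian offset here is 10 days (Julian trailing).
7 June 1642 Gregorian − 10 days → 28 May 1642 Julian.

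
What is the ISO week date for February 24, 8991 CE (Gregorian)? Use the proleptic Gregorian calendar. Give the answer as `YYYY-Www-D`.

The weekday is Thursday (ISO weekday 4).
That Thursday belongs to ISO week 8 of ISO year 8991.

8991-W08-4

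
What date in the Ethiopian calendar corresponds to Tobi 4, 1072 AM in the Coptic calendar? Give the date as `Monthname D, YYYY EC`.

The source date corresponds to 8 January 1356 in the proleptic Gregorian calendar (JDN 2216336).
That day falls on 4 Tir 1348 EC in the Ethiopian calendar.

Tir 4, 1348 EC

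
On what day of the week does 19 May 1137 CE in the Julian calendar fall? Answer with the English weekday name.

Equivalently 26 May 1137 Gregorian, JDN 2136486.
Since JDN mod 7 = 2 (0 = Monday), the day is Wednesday.

Wednesday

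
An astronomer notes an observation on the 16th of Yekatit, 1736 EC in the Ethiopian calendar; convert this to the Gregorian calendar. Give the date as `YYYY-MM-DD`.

1744-02-22

Julian Day Number of the source date = 2358095.
Converting JDN 2358095 to the Gregorian calendar gives 22 February 1744 CE.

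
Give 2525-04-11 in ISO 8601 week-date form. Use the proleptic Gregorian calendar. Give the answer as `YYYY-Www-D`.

2525-W15-3

The weekday is Wednesday (ISO weekday 3).
That Wednesday belongs to ISO week 15 of ISO year 2525.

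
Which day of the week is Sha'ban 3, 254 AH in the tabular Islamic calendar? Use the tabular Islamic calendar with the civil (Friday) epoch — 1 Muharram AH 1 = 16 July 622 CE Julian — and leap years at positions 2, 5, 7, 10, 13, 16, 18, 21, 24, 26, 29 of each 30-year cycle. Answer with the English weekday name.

This is JDN 2038304 (1 August 868 Gregorian).
JDN 2038304 mod 7 = 2, and JDN 0 was a Monday, so this is a Wednesday.

Wednesday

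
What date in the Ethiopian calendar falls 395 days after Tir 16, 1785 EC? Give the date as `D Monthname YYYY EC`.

JDN of Tir 16, 1785 EC = 2375962.
2375962 + 395 = 2376357.
JDN 2376357 in the Ethiopian calendar is 16 Yekatit 1786 EC.

16 Yekatit 1786 EC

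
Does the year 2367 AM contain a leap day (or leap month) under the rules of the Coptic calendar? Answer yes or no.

2367 mod 4 = 3; in the Coptic calendar a year is leap when year mod 4 = 3, so it is a leap year.

yes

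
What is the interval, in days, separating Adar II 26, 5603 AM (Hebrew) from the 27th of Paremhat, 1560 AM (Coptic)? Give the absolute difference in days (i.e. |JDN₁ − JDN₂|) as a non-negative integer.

373

JDN of the first date = 2394288.
JDN of the second date = 2394661.
|2394661 − 2394288| = 373.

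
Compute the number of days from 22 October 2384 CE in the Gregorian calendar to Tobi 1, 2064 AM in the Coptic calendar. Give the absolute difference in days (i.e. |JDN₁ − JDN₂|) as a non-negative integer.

13432

JDN of the first date = 2592093.
JDN of the second date = 2578661.
|2578661 − 2592093| = 13432.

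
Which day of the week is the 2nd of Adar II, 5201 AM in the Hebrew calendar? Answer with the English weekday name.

Thursday

Equivalently 4 March 1441 Gregorian, JDN 2247437.
2247437 ≡ 3 (mod 7); counting from Monday = 0 gives Thursday.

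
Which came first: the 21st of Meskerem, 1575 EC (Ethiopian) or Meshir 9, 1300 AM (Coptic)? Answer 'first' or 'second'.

first

Converting both to JDN: 2299144 vs 2299648; the smaller is the first.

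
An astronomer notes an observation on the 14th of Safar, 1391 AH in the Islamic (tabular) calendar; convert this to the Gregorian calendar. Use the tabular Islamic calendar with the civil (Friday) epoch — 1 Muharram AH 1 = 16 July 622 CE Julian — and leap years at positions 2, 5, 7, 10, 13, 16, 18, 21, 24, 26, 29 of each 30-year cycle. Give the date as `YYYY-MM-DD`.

Both dates share Julian Day Number 2441053; in the Gregorian calendar that is 11 April 1971 CE.

1971-04-11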